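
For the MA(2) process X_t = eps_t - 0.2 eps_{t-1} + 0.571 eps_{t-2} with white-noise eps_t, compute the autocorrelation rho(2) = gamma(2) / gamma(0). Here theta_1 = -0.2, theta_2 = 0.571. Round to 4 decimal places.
\rho(2) = 0.4180

For an MA(q) process with theta_0 = 1, the autocovariance is
  gamma(k) = sigma^2 * sum_{i=0..q-k} theta_i * theta_{i+k},
and rho(k) = gamma(k) / gamma(0). Sigma^2 cancels.
  numerator   = (1)*(0.571) = 0.571.
  denominator = (1)^2 + (-0.2)^2 + (0.571)^2 = 1.366041.
  rho(2) = 0.571 / 1.366041 = 0.4180.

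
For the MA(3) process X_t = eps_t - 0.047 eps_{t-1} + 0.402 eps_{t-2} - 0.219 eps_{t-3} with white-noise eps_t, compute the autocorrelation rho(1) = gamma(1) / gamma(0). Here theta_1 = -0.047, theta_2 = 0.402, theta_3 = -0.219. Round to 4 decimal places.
\rho(1) = -0.1270

For an MA(q) process with theta_0 = 1, the autocovariance is
  gamma(k) = sigma^2 * sum_{i=0..q-k} theta_i * theta_{i+k},
and rho(k) = gamma(k) / gamma(0). Sigma^2 cancels.
  numerator   = (1)*(-0.047) + (-0.047)*(0.402) + (0.402)*(-0.219) = -0.153932.
  denominator = (1)^2 + (-0.047)^2 + (0.402)^2 + (-0.219)^2 = 1.211774.
  rho(1) = -0.153932 / 1.211774 = -0.1270.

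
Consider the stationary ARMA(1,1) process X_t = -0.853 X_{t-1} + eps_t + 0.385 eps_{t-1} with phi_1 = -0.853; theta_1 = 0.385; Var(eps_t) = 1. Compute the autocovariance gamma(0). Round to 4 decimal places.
\gamma(0) = 1.8041

Multiply the model equation by X_{t-k} and take expectations. With theta_0 = psi_0 = 1 and psi_j the MA(infinity) weights, this gives
  gamma(k) - sum_i phi_i gamma(k-i) = c_k,
  c_k = sigma^2 * sum_{j=k..q} theta_j psi_{j-k}   (c_k = 0 for k > q),
using gamma(-m) = gamma(m).
psi-weights needed (psi_j = theta_j + sum_i phi_i psi_{j-i}):
  psi_1 = theta_1 + phi_1 = 0.385 + (-0.853) = -0.468
Right-hand sides:
  c_0 = sigma^2 (1 + theta_1 psi_1) = 1 * (1 + (0.385)(-0.468)) = 1 * 0.81982 = 0.81982
  c_1 = sigma^2 theta_1 = 1 * (0.385) = 0.385
  c_2 = 0
Equations for k = 0 and k = 1 (AR order 1):
  gamma(0) = phi_1 gamma(1) + c_0
  gamma(1) = phi_1 gamma(0) + c_1
Substituting the second into the first: gamma(0) (1 - phi_1^2) = c_0 + phi_1 c_1, so
  gamma(0) = (c_0 + phi_1 c_1) / (1 - phi_1^2) = (0.81982 + (-0.853)(0.385)) / (1 - (-0.853)^2) = 0.491415 / 0.272391 = 1.804079.
Therefore gamma(0) = 1.8041 (to 4 decimal places).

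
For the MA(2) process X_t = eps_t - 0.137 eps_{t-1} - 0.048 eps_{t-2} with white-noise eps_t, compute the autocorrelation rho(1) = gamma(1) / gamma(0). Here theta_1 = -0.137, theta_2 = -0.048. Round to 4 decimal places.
\rho(1) = -0.1277

For an MA(q) process with theta_0 = 1, the autocovariance is
  gamma(k) = sigma^2 * sum_{i=0..q-k} theta_i * theta_{i+k},
and rho(k) = gamma(k) / gamma(0). Sigma^2 cancels.
  numerator   = (1)*(-0.137) + (-0.137)*(-0.048) = -0.130424.
  denominator = (1)^2 + (-0.137)^2 + (-0.048)^2 = 1.021073.
  rho(1) = -0.130424 / 1.021073 = -0.1277.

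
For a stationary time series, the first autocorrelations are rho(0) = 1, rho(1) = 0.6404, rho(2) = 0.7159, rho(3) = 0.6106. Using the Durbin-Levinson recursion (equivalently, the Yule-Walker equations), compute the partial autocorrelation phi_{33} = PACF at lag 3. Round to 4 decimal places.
\phi_{33} = 0.1340

The PACF at lag k is phi_{kk}, the last component of the solution
to the Yule-Walker system G_k phi = r_k where
  (G_k)_{ij} = rho(|i - j|), (r_k)_i = rho(i), i,j = 1..k.
Equivalently, Durbin-Levinson gives phi_{kk} iteratively:
  phi_{11} = rho(1)
  phi_{kk} = [rho(k) - sum_{j=1..k-1} phi_{k-1,j} rho(k-j)]
            / [1 - sum_{j=1..k-1} phi_{k-1,j} rho(j)],
  phi_{k,j} = phi_{k-1,j} - phi_{kk} phi_{k-1,k-j},  j = 1..k-1.
Step k = 1:
  phi_11 = rho(1) = 0.6404.
Step k = 2:
  phi_22 = [rho(2) - phi_11 rho(1)] / [1 - phi_11 rho(1)] = [0.7159 - (0.6404)(0.6404)] / [1 - (0.6404)(0.6404)]
         = 0.30578784 / 0.58988784 = 0.518383.
  Update: phi_21 = phi_11 - phi_22 phi_11 = 0.6404 - (0.518383)(0.6404) = 0.308428.
Step k = 3:
  phi_33 = [rho(3) - phi_21 rho(2) - phi_22 rho(1)] / [1 - phi_21 rho(1) - phi_22 rho(2)]
    numerator   = 0.6106 - (0.308428)(0.7159) - (0.518383)(0.6404) = 0.05782426
    denominator = 1 - (0.308428)(0.6404) - (0.518383)(0.7159) = 0.43137262
  phi_33 = 0.05782426 / 0.43137262 = 0.134.
Therefore phi_{33} = 0.1340.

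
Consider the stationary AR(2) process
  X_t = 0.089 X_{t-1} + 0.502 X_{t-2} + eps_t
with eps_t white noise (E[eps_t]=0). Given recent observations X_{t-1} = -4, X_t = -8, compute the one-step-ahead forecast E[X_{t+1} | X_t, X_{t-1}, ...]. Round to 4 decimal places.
E[X_{t+1} \mid \mathcal F_t] = -2.7200

For an AR(p) model X_t = c + sum_i phi_i X_{t-i} + eps_t, the
one-step-ahead conditional mean is
  E[X_{t+1} | X_t, ...] = c + sum_i phi_i X_{t+1-i}.
Substitute known values:
  E[X_{t+1} | ...] = (0.089) * (-8) + (0.502) * (-4)
                   = -2.7200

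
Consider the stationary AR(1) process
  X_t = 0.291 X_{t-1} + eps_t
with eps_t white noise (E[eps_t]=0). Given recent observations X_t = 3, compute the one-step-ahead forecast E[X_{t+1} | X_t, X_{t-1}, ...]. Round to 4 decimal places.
E[X_{t+1} \mid \mathcal F_t] = 0.8730

For an AR(p) model X_t = c + sum_i phi_i X_{t-i} + eps_t, the
one-step-ahead conditional mean is
  E[X_{t+1} | X_t, ...] = c + sum_i phi_i X_{t+1-i}.
Substitute known values:
  E[X_{t+1} | ...] = (0.291) * (3)
                   = 0.8730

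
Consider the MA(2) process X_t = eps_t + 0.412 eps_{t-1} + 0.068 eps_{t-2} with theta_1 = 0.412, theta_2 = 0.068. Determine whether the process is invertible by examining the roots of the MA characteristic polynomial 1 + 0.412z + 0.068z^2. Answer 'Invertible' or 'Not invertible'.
\text{Invertible}

The MA(q) characteristic polynomial is P(z) = 1 + 0.412z + 0.068z^2.
Invertibility requires all roots to lie outside the unit circle, i.e. |z| > 1 for every root.
Set 1 + (0.412) z + (0.068) z^2 = 0, i.e. a z^2 + b z + c = 0 with a = 0.068, b = 0.412, c = 1.
Discriminant D = b^2 - 4ac = (0.412)^2 - 4*(0.068)*1 = 0.169744 - (0.272) = -0.102256.
D < 0, so the roots are the complex-conjugate pair z = (-b +/- i sqrt(-D)) / (2a) = -3.0294 +/- 2.3513i.
For a conjugate pair |z|^2 = z * conj(z) = (product of roots) = c/a = 1/(0.068) = 14.705882, so |z| = sqrt(14.705882) = 3.8348 for both roots.
Moduli of all roots: 3.8348, 3.8348.
All moduli strictly greater than 1? Yes.
Verdict: Invertible.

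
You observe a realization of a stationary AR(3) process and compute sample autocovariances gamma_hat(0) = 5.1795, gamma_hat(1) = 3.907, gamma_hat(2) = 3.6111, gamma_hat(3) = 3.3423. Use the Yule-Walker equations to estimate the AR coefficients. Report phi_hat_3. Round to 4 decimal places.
\hat\phi_{3} = 0.1310

The Yule-Walker equations for an AR(p) process read, in matrix form,
  Gamma_p phi = r_p,   with   (Gamma_p)_{ij} = gamma(|i - j|),
                       (r_p)_i = gamma(i),   i,j = 1..p.
Substitute the sample gammas (Toeplitz matrix and right-hand side of size 3):
  Gamma_p = [[5.1795, 3.907, 3.6111], [3.907, 5.1795, 3.907], [3.6111, 3.907, 5.1795]]
  r_p     = [3.907, 3.6111, 3.3423]
Written out (R1..R3):
  (R1) 5.1795 phi_1 + 3.907 phi_2 + 3.6111 phi_3 = 3.907
  (R2) 3.907 phi_1 + 5.1795 phi_2 + 3.907 phi_3 = 3.6111
  (R3) 3.6111 phi_1 + 3.907 phi_2 + 5.1795 phi_3 = 3.3423
Gaussian elimination:
  R2 <- R2 - (3.907/5.1795) R1 = R2 - (0.75432) R1:  2.232372 phi_2 + 1.183075 phi_3 = 0.663972
  R3 <- R3 - (3.6111/5.1795) R1 = R3 - (0.697191) R1:  1.183075 phi_2 + 2.661874 phi_3 = 0.618375
  R3 <- R3 - (1.183075/2.232372) R2 = R3 - (0.529963) R2:  2.034888 phi_3 = 0.266494
Back-substitution:
  phi_hat_3 = 0.266494 / 2.034888 = 0.130963
  phi_hat_2 = (0.663972 - (1.183075)(0.130963)) / 2.232372 = 0.228023
  phi_hat_1 = (3.907 - (3.907)(0.228023) - (3.6111)(0.130963)) / 5.1795 = 0.491011
So phi_hat = [0.4910, 0.2280, 0.1310].
Therefore phi_hat_3 = 0.1310.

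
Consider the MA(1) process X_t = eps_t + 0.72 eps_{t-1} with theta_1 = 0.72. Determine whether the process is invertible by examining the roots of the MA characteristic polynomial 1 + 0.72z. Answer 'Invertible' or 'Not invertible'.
\text{Invertible}

The MA(q) characteristic polynomial is P(z) = 1 + 0.72z.
Invertibility requires all roots to lie outside the unit circle, i.e. |z| > 1 for every root.
This is linear in z: 1 + (0.72) z = 0  =>  z = -1/(0.72) = -1.388889,  |z| = 1.388889.
Moduli of all roots: 1.3889.
All moduli strictly greater than 1? Yes.
Verdict: Invertible.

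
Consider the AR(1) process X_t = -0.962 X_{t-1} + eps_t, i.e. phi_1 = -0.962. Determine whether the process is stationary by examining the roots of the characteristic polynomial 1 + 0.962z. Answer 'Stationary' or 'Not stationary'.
\text{Stationary}

The AR(p) characteristic polynomial is P(z) = 1 + 0.962z.
Stationarity requires all roots to lie outside the unit circle, i.e. |z| > 1 for every root.
This is linear in z: 1 + (0.962) z = 0  =>  z = -1/(0.962) = -1.039501,  |z| = 1.039501.
Moduli of all roots: 1.0395.
All moduli strictly greater than 1? Yes.
Verdict: Stationary.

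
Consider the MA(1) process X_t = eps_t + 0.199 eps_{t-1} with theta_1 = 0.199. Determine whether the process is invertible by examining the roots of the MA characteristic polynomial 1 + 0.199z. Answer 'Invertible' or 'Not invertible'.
\text{Invertible}

The MA(q) characteristic polynomial is P(z) = 1 + 0.199z.
Invertibility requires all roots to lie outside the unit circle, i.e. |z| > 1 for every root.
This is linear in z: 1 + (0.199) z = 0  =>  z = -1/(0.199) = -5.025126,  |z| = 5.025126.
Moduli of all roots: 5.0251.
All moduli strictly greater than 1? Yes.
Verdict: Invertible.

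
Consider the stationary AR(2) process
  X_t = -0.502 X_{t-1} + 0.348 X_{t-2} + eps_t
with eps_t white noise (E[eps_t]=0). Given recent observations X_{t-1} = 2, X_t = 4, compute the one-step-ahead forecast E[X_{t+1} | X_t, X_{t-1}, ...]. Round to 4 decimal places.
E[X_{t+1} \mid \mathcal F_t] = -1.3120

For an AR(p) model X_t = c + sum_i phi_i X_{t-i} + eps_t, the
one-step-ahead conditional mean is
  E[X_{t+1} | X_t, ...] = c + sum_i phi_i X_{t+1-i}.
Substitute known values:
  E[X_{t+1} | ...] = (-0.502) * (4) + (0.348) * (2)
                   = -1.3120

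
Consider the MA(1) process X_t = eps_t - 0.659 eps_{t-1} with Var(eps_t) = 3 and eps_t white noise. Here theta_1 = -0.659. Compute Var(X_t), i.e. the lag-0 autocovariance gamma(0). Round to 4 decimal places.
\gamma(0) = 4.3028

For an MA(q) process X_t = eps_t + sum_i theta_i eps_{t-i} with
Var(eps_t) = sigma^2, the variance is
  gamma(0) = sigma^2 * (1 + sum_i theta_i^2).
  sum_i theta_i^2 = (-0.659)^2 = 0.434281.
  gamma(0) = 3 * (1 + 0.434281) = 3 * 1.434281 = 4.302843, which rounds to 4.3028.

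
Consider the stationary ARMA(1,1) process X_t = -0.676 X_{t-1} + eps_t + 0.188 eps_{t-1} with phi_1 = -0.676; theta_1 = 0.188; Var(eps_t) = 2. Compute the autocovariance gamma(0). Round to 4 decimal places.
\gamma(0) = 2.8771

Multiply the model equation by X_{t-k} and take expectations. With theta_0 = psi_0 = 1 and psi_j the MA(infinity) weights, this gives
  gamma(k) - sum_i phi_i gamma(k-i) = c_k,
  c_k = sigma^2 * sum_{j=k..q} theta_j psi_{j-k}   (c_k = 0 for k > q),
using gamma(-m) = gamma(m).
psi-weights needed (psi_j = theta_j + sum_i phi_i psi_{j-i}):
  psi_1 = theta_1 + phi_1 = 0.188 + (-0.676) = -0.488
Right-hand sides:
  c_0 = sigma^2 (1 + theta_1 psi_1) = 2 * (1 + (0.188)(-0.488)) = 2 * 0.908256 = 1.816512
  c_1 = sigma^2 theta_1 = 2 * (0.188) = 0.376
  c_2 = 0
Equations for k = 0 and k = 1 (AR order 1):
  gamma(0) = phi_1 gamma(1) + c_0
  gamma(1) = phi_1 gamma(0) + c_1
Substituting the second into the first: gamma(0) (1 - phi_1^2) = c_0 + phi_1 c_1, so
  gamma(0) = (c_0 + phi_1 c_1) / (1 - phi_1^2) = (1.816512 + (-0.676)(0.376)) / (1 - (-0.676)^2) = 1.562336 / 0.543024 = 2.877103.
Therefore gamma(0) = 2.8771 (to 4 decimal places).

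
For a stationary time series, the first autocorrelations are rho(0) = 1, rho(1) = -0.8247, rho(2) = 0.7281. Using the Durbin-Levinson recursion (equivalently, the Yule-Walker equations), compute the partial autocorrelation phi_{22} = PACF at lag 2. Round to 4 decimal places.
\phi_{22} = 0.1500

The PACF at lag k is phi_{kk}, the last component of the solution
to the Yule-Walker system G_k phi = r_k where
  (G_k)_{ij} = rho(|i - j|), (r_k)_i = rho(i), i,j = 1..k.
Equivalently, Durbin-Levinson gives phi_{kk} iteratively:
  phi_{11} = rho(1)
  phi_{kk} = [rho(k) - sum_{j=1..k-1} phi_{k-1,j} rho(k-j)]
            / [1 - sum_{j=1..k-1} phi_{k-1,j} rho(j)],
  phi_{k,j} = phi_{k-1,j} - phi_{kk} phi_{k-1,k-j},  j = 1..k-1.
Step k = 1:
  phi_11 = rho(1) = -0.8247.
Step k = 2:
  phi_22 = [rho(2) - phi_11 rho(1)] / [1 - phi_11 rho(1)] = [0.7281 - (-0.8247)(-0.8247)] / [1 - (-0.8247)(-0.8247)]
         = 0.04796991 / 0.31986991 = 0.15.
Therefore phi_{22} = 0.1500.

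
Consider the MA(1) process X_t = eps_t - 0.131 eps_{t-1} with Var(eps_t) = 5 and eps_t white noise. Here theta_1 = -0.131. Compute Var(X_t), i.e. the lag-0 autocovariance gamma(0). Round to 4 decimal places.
\gamma(0) = 5.0858

For an MA(q) process X_t = eps_t + sum_i theta_i eps_{t-i} with
Var(eps_t) = sigma^2, the variance is
  gamma(0) = sigma^2 * (1 + sum_i theta_i^2).
  sum_i theta_i^2 = (-0.131)^2 = 0.017161.
  gamma(0) = 5 * (1 + 0.017161) = 5 * 1.017161 = 5.085805, which rounds to 5.0858.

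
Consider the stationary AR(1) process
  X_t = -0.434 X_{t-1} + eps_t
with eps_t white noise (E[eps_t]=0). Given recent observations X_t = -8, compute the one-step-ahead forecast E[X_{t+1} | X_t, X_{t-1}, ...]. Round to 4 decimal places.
E[X_{t+1} \mid \mathcal F_t] = 3.4720

For an AR(p) model X_t = c + sum_i phi_i X_{t-i} + eps_t, the
one-step-ahead conditional mean is
  E[X_{t+1} | X_t, ...] = c + sum_i phi_i X_{t+1-i}.
Substitute known values:
  E[X_{t+1} | ...] = (-0.434) * (-8)
                   = 3.4720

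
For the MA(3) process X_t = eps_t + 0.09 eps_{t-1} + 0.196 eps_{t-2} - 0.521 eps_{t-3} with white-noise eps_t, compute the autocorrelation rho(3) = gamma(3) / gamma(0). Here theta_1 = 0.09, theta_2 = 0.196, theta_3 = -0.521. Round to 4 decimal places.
\rho(3) = -0.3953

For an MA(q) process with theta_0 = 1, the autocovariance is
  gamma(k) = sigma^2 * sum_{i=0..q-k} theta_i * theta_{i+k},
and rho(k) = gamma(k) / gamma(0). Sigma^2 cancels.
  numerator   = (1)*(-0.521) = -0.521.
  denominator = (1)^2 + (0.09)^2 + (0.196)^2 + (-0.521)^2 = 1.317957.
  rho(3) = -0.521 / 1.317957 = -0.3953.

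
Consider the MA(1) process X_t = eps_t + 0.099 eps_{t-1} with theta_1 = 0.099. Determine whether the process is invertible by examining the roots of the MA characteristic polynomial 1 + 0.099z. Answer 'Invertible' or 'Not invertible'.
\text{Invertible}

The MA(q) characteristic polynomial is P(z) = 1 + 0.099z.
Invertibility requires all roots to lie outside the unit circle, i.e. |z| > 1 for every root.
This is linear in z: 1 + (0.099) z = 0  =>  z = -1/(0.099) = -10.10101,  |z| = 10.10101.
Moduli of all roots: 10.1010.
All moduli strictly greater than 1? Yes.
Verdict: Invertible.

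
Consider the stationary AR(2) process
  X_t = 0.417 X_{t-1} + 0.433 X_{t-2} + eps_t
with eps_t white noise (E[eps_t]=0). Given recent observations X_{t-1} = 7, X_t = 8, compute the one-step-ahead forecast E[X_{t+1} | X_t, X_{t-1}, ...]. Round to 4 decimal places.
E[X_{t+1} \mid \mathcal F_t] = 6.3670

For an AR(p) model X_t = c + sum_i phi_i X_{t-i} + eps_t, the
one-step-ahead conditional mean is
  E[X_{t+1} | X_t, ...] = c + sum_i phi_i X_{t+1-i}.
Substitute known values:
  E[X_{t+1} | ...] = (0.417) * (8) + (0.433) * (7)
                   = 6.3670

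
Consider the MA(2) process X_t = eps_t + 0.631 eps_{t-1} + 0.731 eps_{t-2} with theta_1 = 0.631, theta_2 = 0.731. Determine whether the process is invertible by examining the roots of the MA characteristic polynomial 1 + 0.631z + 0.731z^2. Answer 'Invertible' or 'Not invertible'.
\text{Invertible}

The MA(q) characteristic polynomial is P(z) = 1 + 0.631z + 0.731z^2.
Invertibility requires all roots to lie outside the unit circle, i.e. |z| > 1 for every root.
Set 1 + (0.631) z + (0.731) z^2 = 0, i.e. a z^2 + b z + c = 0 with a = 0.731, b = 0.631, c = 1.
Discriminant D = b^2 - 4ac = (0.631)^2 - 4*(0.731)*1 = 0.398161 - (2.924) = -2.525839.
D < 0, so the roots are the complex-conjugate pair z = (-b +/- i sqrt(-D)) / (2a) = -0.4316 +/- 1.0871i.
For a conjugate pair |z|^2 = z * conj(z) = (product of roots) = c/a = 1/(0.731) = 1.367989, so |z| = sqrt(1.367989) = 1.1696 for both roots.
Moduli of all roots: 1.1696, 1.1696.
All moduli strictly greater than 1? Yes.
Verdict: Invertible.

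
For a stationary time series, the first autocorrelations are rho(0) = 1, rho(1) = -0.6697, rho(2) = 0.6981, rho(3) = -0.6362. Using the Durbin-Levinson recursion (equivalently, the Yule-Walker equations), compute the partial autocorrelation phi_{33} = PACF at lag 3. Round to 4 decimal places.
\phi_{33} = -0.1760

The PACF at lag k is phi_{kk}, the last component of the solution
to the Yule-Walker system G_k phi = r_k where
  (G_k)_{ij} = rho(|i - j|), (r_k)_i = rho(i), i,j = 1..k.
Equivalently, Durbin-Levinson gives phi_{kk} iteratively:
  phi_{11} = rho(1)
  phi_{kk} = [rho(k) - sum_{j=1..k-1} phi_{k-1,j} rho(k-j)]
            / [1 - sum_{j=1..k-1} phi_{k-1,j} rho(j)],
  phi_{k,j} = phi_{k-1,j} - phi_{kk} phi_{k-1,k-j},  j = 1..k-1.
Step k = 1:
  phi_11 = rho(1) = -0.6697.
Step k = 2:
  phi_22 = [rho(2) - phi_11 rho(1)] / [1 - phi_11 rho(1)] = [0.6981 - (-0.6697)(-0.6697)] / [1 - (-0.6697)(-0.6697)]
         = 0.24960191 / 0.55150191 = 0.452586.
  Update: phi_21 = phi_11 - phi_22 phi_11 = -0.6697 - (0.452586)(-0.6697) = -0.366603.
Step k = 3:
  phi_33 = [rho(3) - phi_21 rho(2) - phi_22 rho(1)] / [1 - phi_21 rho(1) - phi_22 rho(2)]
    numerator   = -0.6362 - (-0.366603)(0.6981) - (0.452586)(-0.6697) = -0.07717754
    denominator = 1 - (-0.366603)(-0.6697) - (0.452586)(0.6981) = 0.43853564
  phi_33 = -0.07717754 / 0.43853564 = -0.176.
Therefore phi_{33} = -0.1760.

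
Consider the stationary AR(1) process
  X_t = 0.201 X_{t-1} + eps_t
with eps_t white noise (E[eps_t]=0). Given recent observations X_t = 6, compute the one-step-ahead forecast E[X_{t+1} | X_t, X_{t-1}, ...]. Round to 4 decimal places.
E[X_{t+1} \mid \mathcal F_t] = 1.2060

For an AR(p) model X_t = c + sum_i phi_i X_{t-i} + eps_t, the
one-step-ahead conditional mean is
  E[X_{t+1} | X_t, ...] = c + sum_i phi_i X_{t+1-i}.
Substitute known values:
  E[X_{t+1} | ...] = (0.201) * (6)
                   = 1.2060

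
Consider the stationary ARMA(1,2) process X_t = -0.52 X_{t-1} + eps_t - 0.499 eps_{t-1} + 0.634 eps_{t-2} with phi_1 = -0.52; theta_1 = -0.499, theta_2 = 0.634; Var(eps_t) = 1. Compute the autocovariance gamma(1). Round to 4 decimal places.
\gamma(1) = -3.1705

Multiply the model equation by X_{t-k} and take expectations. With theta_0 = psi_0 = 1 and psi_j the MA(infinity) weights, this gives
  gamma(k) - sum_i phi_i gamma(k-i) = c_k,
  c_k = sigma^2 * sum_{j=k..q} theta_j psi_{j-k}   (c_k = 0 for k > q),
using gamma(-m) = gamma(m).
psi-weights needed (psi_j = theta_j + sum_i phi_i psi_{j-i}):
  psi_1 = theta_1 + phi_1 = -0.499 + (-0.52) = -1.019
  psi_2 = theta_2 + phi_1 psi_1 = 0.634 + (-0.52)(-1.019) = 1.16388
Right-hand sides:
  c_0 = sigma^2 (1 + theta_1 psi_1 + theta_2 psi_2) = 1 * (1 + (-0.499)(-1.019) + (0.634)(1.16388)) = 1 * 2.246381 = 2.246381
  c_1 = sigma^2 (theta_1 + theta_2 psi_1) = 1 * (-0.499 + (0.634)(-1.019)) = -1.145046
  c_2 = sigma^2 theta_2 = 1 * (0.634) = 0.634
Equations for k = 0 and k = 1 (AR order 1):
  gamma(0) = phi_1 gamma(1) + c_0
  gamma(1) = phi_1 gamma(0) + c_1
Substituting the second into the first: gamma(0) (1 - phi_1^2) = c_0 + phi_1 c_1, so
  gamma(0) = (c_0 + phi_1 c_1) / (1 - phi_1^2) = (2.246381 + (-0.52)(-1.145046)) / (1 - (-0.52)^2) = 2.841805 / 0.7296 = 3.895018.
  gamma(1) = phi_1 gamma(0) + c_1 = (-0.52)(3.895018) + (-1.145046) = -3.170455.
Therefore gamma(1) = -3.1705 (to 4 decimal places).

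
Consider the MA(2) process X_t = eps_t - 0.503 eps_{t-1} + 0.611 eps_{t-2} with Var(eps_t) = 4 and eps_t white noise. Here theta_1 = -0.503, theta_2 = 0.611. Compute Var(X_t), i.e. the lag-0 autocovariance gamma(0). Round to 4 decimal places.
\gamma(0) = 6.5053

For an MA(q) process X_t = eps_t + sum_i theta_i eps_{t-i} with
Var(eps_t) = sigma^2, the variance is
  gamma(0) = sigma^2 * (1 + sum_i theta_i^2).
  sum_i theta_i^2 = (-0.503)^2 + (0.611)^2 = 0.253009 + 0.373321 = 0.62633.
  gamma(0) = 4 * (1 + 0.62633) = 4 * 1.62633 = 6.50532, which rounds to 6.5053.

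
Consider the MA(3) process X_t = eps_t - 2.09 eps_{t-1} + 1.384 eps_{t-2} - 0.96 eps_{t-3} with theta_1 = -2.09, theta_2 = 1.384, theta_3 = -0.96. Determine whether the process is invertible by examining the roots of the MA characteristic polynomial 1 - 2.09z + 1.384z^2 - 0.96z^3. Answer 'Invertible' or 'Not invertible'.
\text{Not invertible}

The MA(q) characteristic polynomial is P(z) = 1 - 2.09z + 1.384z^2 - 0.96z^3.
Invertibility requires all roots to lie outside the unit circle, i.e. |z| > 1 for every root.
Degree 3: look for a simple real root z0 first, then factor out (1 - z/z0) and solve the remaining quadratic.
Testing z0 = 0.625: P(0.625) = 1 + (-2.09)(0.625) + (1.384)(0.625)^2 + (-0.96)(0.625)^3
  = 1 + (-1.30625) + (0.540625) + (-0.234375) = 0.  So z_0 = 0.625 is a root, |z_0| = 0.625.
Divide out the factor (1 - 1.6 z) = (1 - z/z0) (since 1/z0 = 1.6):
  P(z) = (1 - 1.6 z)(1 + (-0.49) z + (0.6) z^2)
  [check: z-coef -0.49 - (1.6) = -2.09; z^2-coef 0.6 - (1.6)(-0.49) = 1.384; z^3-coef -(1.6)(0.6) = -0.96.]
Remaining roots from the quadratic factor 1 + (-0.49) z + (0.6) z^2:
  Set 1 + (-0.49) z + (0.6) z^2 = 0, i.e. a z^2 + b z + c = 0 with a = 0.6, b = -0.49, c = 1.
  Discriminant D = b^2 - 4ac = (-0.49)^2 - 4*(0.6)*1 = 0.2401 - (2.4) = -2.1599.
  D < 0, so the roots are the complex-conjugate pair z = (-b +/- i sqrt(-D)) / (2a) = 0.4083 +/- 1.2247i.
  For a conjugate pair |z|^2 = z * conj(z) = (product of roots) = c/a = 1/(0.6) = 1.666667, so |z| = sqrt(1.666667) = 1.291 for both roots.
Moduli of all roots: 0.6250, 1.2910, 1.2910.
All moduli strictly greater than 1? No.
Verdict: Not invertible.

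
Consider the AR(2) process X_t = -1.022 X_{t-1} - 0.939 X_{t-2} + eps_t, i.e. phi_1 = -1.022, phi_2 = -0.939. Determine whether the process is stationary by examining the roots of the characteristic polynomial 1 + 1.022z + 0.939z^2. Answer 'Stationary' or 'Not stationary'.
\text{Stationary}

The AR(p) characteristic polynomial is P(z) = 1 + 1.022z + 0.939z^2.
Stationarity requires all roots to lie outside the unit circle, i.e. |z| > 1 for every root.
Set 1 + (1.022) z + (0.939) z^2 = 0, i.e. a z^2 + b z + c = 0 with a = 0.939, b = 1.022, c = 1.
Discriminant D = b^2 - 4ac = (1.022)^2 - 4*(0.939)*1 = 1.044484 - (3.756) = -2.711516.
D < 0, so the roots are the complex-conjugate pair z = (-b +/- i sqrt(-D)) / (2a) = -0.5442 +/- 0.8768i.
For a conjugate pair |z|^2 = z * conj(z) = (product of roots) = c/a = 1/(0.939) = 1.064963, so |z| = sqrt(1.064963) = 1.032 for both roots.
Moduli of all roots: 1.0320, 1.0320.
All moduli strictly greater than 1? Yes.
Verdict: Stationary.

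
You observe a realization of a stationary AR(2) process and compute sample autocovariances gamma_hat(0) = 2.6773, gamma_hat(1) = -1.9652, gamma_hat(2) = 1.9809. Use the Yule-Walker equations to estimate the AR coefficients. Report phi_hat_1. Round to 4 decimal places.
\hat\phi_{1} = -0.4140

The Yule-Walker equations for an AR(p) process read, in matrix form,
  Gamma_p phi = r_p,   with   (Gamma_p)_{ij} = gamma(|i - j|),
                       (r_p)_i = gamma(i),   i,j = 1..p.
Substitute the sample gammas (Toeplitz matrix and right-hand side of size 2):
  Gamma_p = [[2.6773, -1.9652], [-1.9652, 2.6773]]
  r_p     = [-1.9652, 1.9809]
Written out:
  2.6773 phi_1 - 1.9652 phi_2 = -1.9652
  -1.9652 phi_1 + 2.6773 phi_2 = 1.9809
Solve by Cramer's rule:
  det = gamma(0)^2 - gamma(1)^2 = (2.6773)^2 - (-1.9652)^2 = 7.16793529 - 3.86201104 = 3.30592425
  phi_hat_1 = [gamma(1) gamma(0) - gamma(1) gamma(2)] / det = [(-1.9652)(2.6773) - (-1.9652)(1.9809)] / 3.30592425 = -1.36856528 / 3.30592425 = -0.414
  phi_hat_2 = [gamma(0) gamma(2) - gamma(1)^2] / det = [(2.6773)(1.9809) - (-1.9652)^2] / 3.30592425 = 1.44145253 / 3.30592425 = 0.436
So phi_hat = [-0.4140, 0.4360].
Therefore phi_hat_1 = -0.4140.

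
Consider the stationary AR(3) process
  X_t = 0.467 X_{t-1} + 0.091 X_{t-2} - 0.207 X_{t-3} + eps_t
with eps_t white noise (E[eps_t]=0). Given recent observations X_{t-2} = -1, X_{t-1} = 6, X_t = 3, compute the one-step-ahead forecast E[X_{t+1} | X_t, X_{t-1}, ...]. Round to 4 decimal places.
E[X_{t+1} \mid \mathcal F_t] = 2.1540

For an AR(p) model X_t = c + sum_i phi_i X_{t-i} + eps_t, the
one-step-ahead conditional mean is
  E[X_{t+1} | X_t, ...] = c + sum_i phi_i X_{t+1-i}.
Substitute known values:
  E[X_{t+1} | ...] = (0.467) * (3) + (0.091) * (6) + (-0.207) * (-1)
                   = 2.1540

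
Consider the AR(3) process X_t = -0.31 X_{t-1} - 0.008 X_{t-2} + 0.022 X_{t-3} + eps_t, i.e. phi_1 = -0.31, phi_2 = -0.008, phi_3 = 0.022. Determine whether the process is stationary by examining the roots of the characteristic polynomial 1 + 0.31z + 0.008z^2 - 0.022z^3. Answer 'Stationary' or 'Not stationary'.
\text{Stationary}

The AR(p) characteristic polynomial is P(z) = 1 + 0.31z + 0.008z^2 - 0.022z^3.
Stationarity requires all roots to lie outside the unit circle, i.e. |z| > 1 for every root.
Degree 3: look for a simple real root z0 first, then factor out (1 - z/z0) and solve the remaining quadratic.
Testing z0 = 5: P(5) = 1 + (0.31)(5) + (0.008)(5)^2 + (-0.022)(5)^3
  = 1 + (1.55) + (0.2) + (-2.75) = 0.  So z_0 = 5 is a root, |z_0| = 5.
Divide out the factor (1 - 0.2 z) = (1 - z/z0) (since 1/z0 = 0.2):
  P(z) = (1 - 0.2 z)(1 + (0.51) z + (0.11) z^2)
  [check: z-coef 0.51 - (0.2) = 0.31; z^2-coef 0.11 - (0.2)(0.51) = 0.008; z^3-coef -(0.2)(0.11) = -0.022.]
Remaining roots from the quadratic factor 1 + (0.51) z + (0.11) z^2:
  Set 1 + (0.51) z + (0.11) z^2 = 0, i.e. a z^2 + b z + c = 0 with a = 0.11, b = 0.51, c = 1.
  Discriminant D = b^2 - 4ac = (0.51)^2 - 4*(0.11)*1 = 0.2601 - (0.44) = -0.1799.
  D < 0, so the roots are the complex-conjugate pair z = (-b +/- i sqrt(-D)) / (2a) = -2.3182 +/- 1.9279i.
  For a conjugate pair |z|^2 = z * conj(z) = (product of roots) = c/a = 1/(0.11) = 9.090909, so |z| = sqrt(9.090909) = 3.0151 for both roots.
Moduli of all roots: 5.0000, 3.0151, 3.0151.
All moduli strictly greater than 1? Yes.
Verdict: Stationary.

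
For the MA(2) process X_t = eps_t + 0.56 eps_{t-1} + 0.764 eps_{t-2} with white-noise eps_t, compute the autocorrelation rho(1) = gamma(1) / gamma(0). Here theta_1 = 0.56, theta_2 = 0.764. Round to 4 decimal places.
\rho(1) = 0.5207

For an MA(q) process with theta_0 = 1, the autocovariance is
  gamma(k) = sigma^2 * sum_{i=0..q-k} theta_i * theta_{i+k},
and rho(k) = gamma(k) / gamma(0). Sigma^2 cancels.
  numerator   = (1)*(0.56) + (0.56)*(0.764) = 0.98784.
  denominator = (1)^2 + (0.56)^2 + (0.764)^2 = 1.897296.
  rho(1) = 0.98784 / 1.897296 = 0.5207.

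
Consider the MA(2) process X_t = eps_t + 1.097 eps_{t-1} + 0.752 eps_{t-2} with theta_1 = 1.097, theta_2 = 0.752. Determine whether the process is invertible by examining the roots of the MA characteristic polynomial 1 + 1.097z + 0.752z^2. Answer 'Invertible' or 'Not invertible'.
\text{Invertible}

The MA(q) characteristic polynomial is P(z) = 1 + 1.097z + 0.752z^2.
Invertibility requires all roots to lie outside the unit circle, i.e. |z| > 1 for every root.
Set 1 + (1.097) z + (0.752) z^2 = 0, i.e. a z^2 + b z + c = 0 with a = 0.752, b = 1.097, c = 1.
Discriminant D = b^2 - 4ac = (1.097)^2 - 4*(0.752)*1 = 1.203409 - (3.008) = -1.804591.
D < 0, so the roots are the complex-conjugate pair z = (-b +/- i sqrt(-D)) / (2a) = -0.7294 +/- 0.8932i.
For a conjugate pair |z|^2 = z * conj(z) = (product of roots) = c/a = 1/(0.752) = 1.329787, so |z| = sqrt(1.329787) = 1.1532 for both roots.
Moduli of all roots: 1.1532, 1.1532.
All moduli strictly greater than 1? Yes.
Verdict: Invertible.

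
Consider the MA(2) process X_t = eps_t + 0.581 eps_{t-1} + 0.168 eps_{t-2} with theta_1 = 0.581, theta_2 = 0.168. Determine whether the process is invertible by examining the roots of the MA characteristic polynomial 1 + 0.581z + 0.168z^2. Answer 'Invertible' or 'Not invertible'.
\text{Invertible}

The MA(q) characteristic polynomial is P(z) = 1 + 0.581z + 0.168z^2.
Invertibility requires all roots to lie outside the unit circle, i.e. |z| > 1 for every root.
Set 1 + (0.581) z + (0.168) z^2 = 0, i.e. a z^2 + b z + c = 0 with a = 0.168, b = 0.581, c = 1.
Discriminant D = b^2 - 4ac = (0.581)^2 - 4*(0.168)*1 = 0.337561 - (0.672) = -0.334439.
D < 0, so the roots are the complex-conjugate pair z = (-b +/- i sqrt(-D)) / (2a) = -1.7292 +/- 1.7212i.
For a conjugate pair |z|^2 = z * conj(z) = (product of roots) = c/a = 1/(0.168) = 5.952381, so |z| = sqrt(5.952381) = 2.4398 for both roots.
Moduli of all roots: 2.4398, 2.4398.
All moduli strictly greater than 1? Yes.
Verdict: Invertible.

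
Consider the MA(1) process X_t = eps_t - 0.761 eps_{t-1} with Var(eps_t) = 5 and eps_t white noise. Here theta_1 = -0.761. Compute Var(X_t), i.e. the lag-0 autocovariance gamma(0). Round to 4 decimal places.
\gamma(0) = 7.8956

For an MA(q) process X_t = eps_t + sum_i theta_i eps_{t-i} with
Var(eps_t) = sigma^2, the variance is
  gamma(0) = sigma^2 * (1 + sum_i theta_i^2).
  sum_i theta_i^2 = (-0.761)^2 = 0.579121.
  gamma(0) = 5 * (1 + 0.579121) = 5 * 1.579121 = 7.895605, which rounds to 7.8956.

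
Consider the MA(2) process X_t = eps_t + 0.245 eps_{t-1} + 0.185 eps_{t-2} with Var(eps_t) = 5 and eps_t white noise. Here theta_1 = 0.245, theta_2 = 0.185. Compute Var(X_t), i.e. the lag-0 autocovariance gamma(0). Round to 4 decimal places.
\gamma(0) = 5.4713

For an MA(q) process X_t = eps_t + sum_i theta_i eps_{t-i} with
Var(eps_t) = sigma^2, the variance is
  gamma(0) = sigma^2 * (1 + sum_i theta_i^2).
  sum_i theta_i^2 = (0.245)^2 + (0.185)^2 = 0.060025 + 0.034225 = 0.09425.
  gamma(0) = 5 * (1 + 0.09425) = 5 * 1.09425 = 5.47125, which rounds to 5.4713.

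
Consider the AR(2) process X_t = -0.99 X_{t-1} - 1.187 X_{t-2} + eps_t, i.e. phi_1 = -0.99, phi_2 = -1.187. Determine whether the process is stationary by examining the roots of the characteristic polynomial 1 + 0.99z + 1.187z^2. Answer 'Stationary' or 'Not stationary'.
\text{Not stationary}

The AR(p) characteristic polynomial is P(z) = 1 + 0.99z + 1.187z^2.
Stationarity requires all roots to lie outside the unit circle, i.e. |z| > 1 for every root.
Set 1 + (0.99) z + (1.187) z^2 = 0, i.e. a z^2 + b z + c = 0 with a = 1.187, b = 0.99, c = 1.
Discriminant D = b^2 - 4ac = (0.99)^2 - 4*(1.187)*1 = 0.9801 - (4.748) = -3.7679.
D < 0, so the roots are the complex-conjugate pair z = (-b +/- i sqrt(-D)) / (2a) = -0.417 +/- 0.8177i.
For a conjugate pair |z|^2 = z * conj(z) = (product of roots) = c/a = 1/(1.187) = 0.84246, so |z| = sqrt(0.84246) = 0.9179 for both roots.
Moduli of all roots: 0.9179, 0.9179.
All moduli strictly greater than 1? No.
Verdict: Not stationary.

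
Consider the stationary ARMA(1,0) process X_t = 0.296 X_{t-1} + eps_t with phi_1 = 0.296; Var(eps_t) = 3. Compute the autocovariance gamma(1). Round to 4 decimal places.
\gamma(1) = 0.9733

Multiply the model equation by X_{t-k} and take expectations. With theta_0 = psi_0 = 1 and psi_j the MA(infinity) weights, this gives
  gamma(k) - sum_i phi_i gamma(k-i) = c_k,
  c_k = sigma^2 * sum_{j=k..q} theta_j psi_{j-k}   (c_k = 0 for k > q),
using gamma(-m) = gamma(m).
Pure AR (q = 0): c_0 = sigma^2 = 3, c_k = 0 for k >= 1.
Equations for k = 0 and k = 1 (AR order 1):
  gamma(0) = phi_1 gamma(1) + c_0
  gamma(1) = phi_1 gamma(0) + c_1
Substituting the second into the first: gamma(0) (1 - phi_1^2) = c_0 + phi_1 c_1, so
  gamma(0) = c_0 / (1 - phi_1^2) = 3 / (1 - (0.296)^2) = 3 / 0.912384 = 3.288089.
  gamma(1) = phi_1 gamma(0) = (0.296)(3.288089) = 0.973274.
Therefore gamma(1) = 0.9733 (to 4 decimal places).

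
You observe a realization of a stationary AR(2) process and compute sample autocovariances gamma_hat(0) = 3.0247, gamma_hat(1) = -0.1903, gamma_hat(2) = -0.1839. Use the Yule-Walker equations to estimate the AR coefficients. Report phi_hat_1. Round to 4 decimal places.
\hat\phi_{1} = -0.0670

The Yule-Walker equations for an AR(p) process read, in matrix form,
  Gamma_p phi = r_p,   with   (Gamma_p)_{ij} = gamma(|i - j|),
                       (r_p)_i = gamma(i),   i,j = 1..p.
Substitute the sample gammas (Toeplitz matrix and right-hand side of size 2):
  Gamma_p = [[3.0247, -0.1903], [-0.1903, 3.0247]]
  r_p     = [-0.1903, -0.1839]
Written out:
  3.0247 phi_1 - 0.1903 phi_2 = -0.1903
  -0.1903 phi_1 + 3.0247 phi_2 = -0.1839
Solve by Cramer's rule:
  det = gamma(0)^2 - gamma(1)^2 = (3.0247)^2 - (-0.1903)^2 = 9.14881009 - 0.03621409 = 9.112596
  phi_hat_1 = [gamma(1) gamma(0) - gamma(1) gamma(2)] / det = [(-0.1903)(3.0247) - (-0.1903)(-0.1839)] / 9.112596 = -0.61059658 / 9.112596 = -0.067
  phi_hat_2 = [gamma(0) gamma(2) - gamma(1)^2] / det = [(3.0247)(-0.1839) - (-0.1903)^2] / 9.112596 = -0.59245642 / 9.112596 = -0.065
So phi_hat = [-0.0670, -0.0650].
Therefore phi_hat_1 = -0.0670.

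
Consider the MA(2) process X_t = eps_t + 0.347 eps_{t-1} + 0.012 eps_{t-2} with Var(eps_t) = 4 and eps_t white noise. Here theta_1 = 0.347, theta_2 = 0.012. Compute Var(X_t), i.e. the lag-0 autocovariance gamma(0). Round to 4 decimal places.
\gamma(0) = 4.4822

For an MA(q) process X_t = eps_t + sum_i theta_i eps_{t-i} with
Var(eps_t) = sigma^2, the variance is
  gamma(0) = sigma^2 * (1 + sum_i theta_i^2).
  sum_i theta_i^2 = (0.347)^2 + (0.012)^2 = 0.120409 + 0.000144 = 0.120553.
  gamma(0) = 4 * (1 + 0.120553) = 4 * 1.120553 = 4.482212, which rounds to 4.4822.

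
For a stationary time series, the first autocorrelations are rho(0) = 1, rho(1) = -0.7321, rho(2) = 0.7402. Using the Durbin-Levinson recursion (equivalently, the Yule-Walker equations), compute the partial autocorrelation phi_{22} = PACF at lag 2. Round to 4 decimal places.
\phi_{22} = 0.4401

The PACF at lag k is phi_{kk}, the last component of the solution
to the Yule-Walker system G_k phi = r_k where
  (G_k)_{ij} = rho(|i - j|), (r_k)_i = rho(i), i,j = 1..k.
Equivalently, Durbin-Levinson gives phi_{kk} iteratively:
  phi_{11} = rho(1)
  phi_{kk} = [rho(k) - sum_{j=1..k-1} phi_{k-1,j} rho(k-j)]
            / [1 - sum_{j=1..k-1} phi_{k-1,j} rho(j)],
  phi_{k,j} = phi_{k-1,j} - phi_{kk} phi_{k-1,k-j},  j = 1..k-1.
Step k = 1:
  phi_11 = rho(1) = -0.7321.
Step k = 2:
  phi_22 = [rho(2) - phi_11 rho(1)] / [1 - phi_11 rho(1)] = [0.7402 - (-0.7321)(-0.7321)] / [1 - (-0.7321)(-0.7321)]
         = 0.20422959 / 0.46402959 = 0.4401.
Therefore phi_{22} = 0.4401.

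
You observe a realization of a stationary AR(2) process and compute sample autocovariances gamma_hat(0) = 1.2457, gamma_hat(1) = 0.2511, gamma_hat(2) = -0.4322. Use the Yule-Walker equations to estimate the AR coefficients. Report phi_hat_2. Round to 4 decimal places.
\hat\phi_{2} = -0.4040

The Yule-Walker equations for an AR(p) process read, in matrix form,
  Gamma_p phi = r_p,   with   (Gamma_p)_{ij} = gamma(|i - j|),
                       (r_p)_i = gamma(i),   i,j = 1..p.
Substitute the sample gammas (Toeplitz matrix and right-hand side of size 2):
  Gamma_p = [[1.2457, 0.2511], [0.2511, 1.2457]]
  r_p     = [0.2511, -0.4322]
Written out:
  1.2457 phi_1 + 0.2511 phi_2 = 0.2511
  0.2511 phi_1 + 1.2457 phi_2 = -0.4322
Solve by Cramer's rule:
  det = gamma(0)^2 - gamma(1)^2 = (1.2457)^2 - (0.2511)^2 = 1.55176849 - 0.06305121 = 1.48871728
  phi_hat_1 = [gamma(1) gamma(0) - gamma(1) gamma(2)] / det = [(0.2511)(1.2457) - (0.2511)(-0.4322)] / 1.48871728 = 0.42132069 / 1.48871728 = 0.283
  phi_hat_2 = [gamma(0) gamma(2) - gamma(1)^2] / det = [(1.2457)(-0.4322) - (0.2511)^2] / 1.48871728 = -0.60144275 / 1.48871728 = -0.404
So phi_hat = [0.2830, -0.4040].
Therefore phi_hat_2 = -0.4040.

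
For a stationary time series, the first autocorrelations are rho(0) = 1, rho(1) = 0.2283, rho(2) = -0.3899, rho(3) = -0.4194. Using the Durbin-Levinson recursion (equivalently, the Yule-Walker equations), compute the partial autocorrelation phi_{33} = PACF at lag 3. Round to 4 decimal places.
\phi_{33} = -0.2459

The PACF at lag k is phi_{kk}, the last component of the solution
to the Yule-Walker system G_k phi = r_k where
  (G_k)_{ij} = rho(|i - j|), (r_k)_i = rho(i), i,j = 1..k.
Equivalently, Durbin-Levinson gives phi_{kk} iteratively:
  phi_{11} = rho(1)
  phi_{kk} = [rho(k) - sum_{j=1..k-1} phi_{k-1,j} rho(k-j)]
            / [1 - sum_{j=1..k-1} phi_{k-1,j} rho(j)],
  phi_{k,j} = phi_{k-1,j} - phi_{kk} phi_{k-1,k-j},  j = 1..k-1.
Step k = 1:
  phi_11 = rho(1) = 0.2283.
Step k = 2:
  phi_22 = [rho(2) - phi_11 rho(1)] / [1 - phi_11 rho(1)] = [-0.3899 - (0.2283)(0.2283)] / [1 - (0.2283)(0.2283)]
         = -0.44202089 / 0.94787911 = -0.466326.
  Update: phi_21 = phi_11 - phi_22 phi_11 = 0.2283 - (-0.466326)(0.2283) = 0.334762.
Step k = 3:
  phi_33 = [rho(3) - phi_21 rho(2) - phi_22 rho(1)] / [1 - phi_21 rho(1) - phi_22 rho(2)]
    numerator   = -0.4194 - (0.334762)(-0.3899) - (-0.466326)(0.2283) = -0.18241391
    denominator = 1 - (0.334762)(0.2283) - (-0.466326)(-0.3899) = 0.74175318
  phi_33 = -0.18241391 / 0.74175318 = -0.2459.
Therefore phi_{33} = -0.2459.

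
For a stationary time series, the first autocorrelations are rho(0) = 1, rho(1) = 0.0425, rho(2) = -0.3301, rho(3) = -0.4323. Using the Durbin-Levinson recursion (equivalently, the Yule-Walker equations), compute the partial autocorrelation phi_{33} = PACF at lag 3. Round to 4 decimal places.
\phi_{33} = -0.4499

The PACF at lag k is phi_{kk}, the last component of the solution
to the Yule-Walker system G_k phi = r_k where
  (G_k)_{ij} = rho(|i - j|), (r_k)_i = rho(i), i,j = 1..k.
Equivalently, Durbin-Levinson gives phi_{kk} iteratively:
  phi_{11} = rho(1)
  phi_{kk} = [rho(k) - sum_{j=1..k-1} phi_{k-1,j} rho(k-j)]
            / [1 - sum_{j=1..k-1} phi_{k-1,j} rho(j)],
  phi_{k,j} = phi_{k-1,j} - phi_{kk} phi_{k-1,k-j},  j = 1..k-1.
Step k = 1:
  phi_11 = rho(1) = 0.0425.
Step k = 2:
  phi_22 = [rho(2) - phi_11 rho(1)] / [1 - phi_11 rho(1)] = [-0.3301 - (0.0425)(0.0425)] / [1 - (0.0425)(0.0425)]
         = -0.33190625 / 0.99819375 = -0.332507.
  Update: phi_21 = phi_11 - phi_22 phi_11 = 0.0425 - (-0.332507)(0.0425) = 0.056632.
Step k = 3:
  phi_33 = [rho(3) - phi_21 rho(2) - phi_22 rho(1)] / [1 - phi_21 rho(1) - phi_22 rho(2)]
    numerator   = -0.4323 - (0.056632)(-0.3301) - (-0.332507)(0.0425) = -0.39947439
    denominator = 1 - (0.056632)(0.0425) - (-0.332507)(-0.3301) = 0.88783265
  phi_33 = -0.39947439 / 0.88783265 = -0.4499.
Therefore phi_{33} = -0.4499.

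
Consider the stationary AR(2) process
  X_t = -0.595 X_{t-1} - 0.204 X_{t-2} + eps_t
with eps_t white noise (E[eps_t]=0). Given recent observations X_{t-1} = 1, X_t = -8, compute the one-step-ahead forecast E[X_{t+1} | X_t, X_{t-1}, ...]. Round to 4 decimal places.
E[X_{t+1} \mid \mathcal F_t] = 4.5560

For an AR(p) model X_t = c + sum_i phi_i X_{t-i} + eps_t, the
one-step-ahead conditional mean is
  E[X_{t+1} | X_t, ...] = c + sum_i phi_i X_{t+1-i}.
Substitute known values:
  E[X_{t+1} | ...] = (-0.595) * (-8) + (-0.204) * (1)
                   = 4.5560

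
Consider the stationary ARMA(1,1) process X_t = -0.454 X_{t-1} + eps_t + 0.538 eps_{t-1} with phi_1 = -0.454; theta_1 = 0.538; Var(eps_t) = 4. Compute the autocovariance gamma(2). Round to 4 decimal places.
\gamma(2) = -0.1452

Multiply the model equation by X_{t-k} and take expectations. With theta_0 = psi_0 = 1 and psi_j the MA(infinity) weights, this gives
  gamma(k) - sum_i phi_i gamma(k-i) = c_k,
  c_k = sigma^2 * sum_{j=k..q} theta_j psi_{j-k}   (c_k = 0 for k > q),
using gamma(-m) = gamma(m).
psi-weights needed (psi_j = theta_j + sum_i phi_i psi_{j-i}):
  psi_1 = theta_1 + phi_1 = 0.538 + (-0.454) = 0.084
Right-hand sides:
  c_0 = sigma^2 (1 + theta_1 psi_1) = 4 * (1 + (0.538)(0.084)) = 4 * 1.045192 = 4.180768
  c_1 = sigma^2 theta_1 = 4 * (0.538) = 2.152
  c_2 = 0
Equations for k = 0 and k = 1 (AR order 1):
  gamma(0) = phi_1 gamma(1) + c_0
  gamma(1) = phi_1 gamma(0) + c_1
Substituting the second into the first: gamma(0) (1 - phi_1^2) = c_0 + phi_1 c_1, so
  gamma(0) = (c_0 + phi_1 c_1) / (1 - phi_1^2) = (4.180768 + (-0.454)(2.152)) / (1 - (-0.454)^2) = 3.20376 / 0.793884 = 4.035552.
  gamma(1) = phi_1 gamma(0) + c_1 = (-0.454)(4.035552) + (2.152) = 0.319859.
For k = 2 (> q): gamma(2) = phi_1 gamma(1) = (-0.454)(0.319859) = -0.145216.
Therefore gamma(2) = -0.1452 (to 4 decimal places).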